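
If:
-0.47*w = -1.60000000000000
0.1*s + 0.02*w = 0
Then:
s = -0.68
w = 3.40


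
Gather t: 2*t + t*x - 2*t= t*x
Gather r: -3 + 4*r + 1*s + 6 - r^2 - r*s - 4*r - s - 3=-r^2 - r*s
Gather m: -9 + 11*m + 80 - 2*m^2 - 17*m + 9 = -2*m^2 - 6*m + 80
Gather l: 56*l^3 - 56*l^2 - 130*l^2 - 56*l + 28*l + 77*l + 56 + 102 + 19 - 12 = 56*l^3 - 186*l^2 + 49*l + 165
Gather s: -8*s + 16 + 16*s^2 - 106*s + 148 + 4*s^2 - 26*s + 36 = 20*s^2 - 140*s + 200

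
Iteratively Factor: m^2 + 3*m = (m + 3)*(m)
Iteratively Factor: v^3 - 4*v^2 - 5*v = (v + 1)*(v^2 - 5*v) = v*(v + 1)*(v - 5)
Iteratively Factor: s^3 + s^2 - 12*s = (s + 4)*(s^2 - 3*s) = s*(s + 4)*(s - 3)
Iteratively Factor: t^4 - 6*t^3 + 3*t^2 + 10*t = (t)*(t^3 - 6*t^2 + 3*t + 10) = t*(t + 1)*(t^2 - 7*t + 10) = t*(t - 2)*(t + 1)*(t - 5)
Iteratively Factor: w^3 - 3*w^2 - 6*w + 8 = (w - 4)*(w^2 + w - 2) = (w - 4)*(w + 2)*(w - 1)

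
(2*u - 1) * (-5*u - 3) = -10*u^2 - u + 3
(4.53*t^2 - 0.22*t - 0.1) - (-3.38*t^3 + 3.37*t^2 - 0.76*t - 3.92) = 3.38*t^3 + 1.16*t^2 + 0.54*t + 3.82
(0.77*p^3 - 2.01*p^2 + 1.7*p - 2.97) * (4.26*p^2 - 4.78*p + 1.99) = 3.2802*p^5 - 12.2432*p^4 + 18.3821*p^3 - 24.7781*p^2 + 17.5796*p - 5.9103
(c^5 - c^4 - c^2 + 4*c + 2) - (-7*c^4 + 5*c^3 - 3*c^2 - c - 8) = c^5 + 6*c^4 - 5*c^3 + 2*c^2 + 5*c + 10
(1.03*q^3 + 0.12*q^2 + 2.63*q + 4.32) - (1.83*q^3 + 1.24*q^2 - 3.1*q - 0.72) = -0.8*q^3 - 1.12*q^2 + 5.73*q + 5.04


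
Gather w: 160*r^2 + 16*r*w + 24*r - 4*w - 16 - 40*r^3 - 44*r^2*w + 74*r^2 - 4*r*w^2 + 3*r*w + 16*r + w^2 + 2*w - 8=-40*r^3 + 234*r^2 + 40*r + w^2*(1 - 4*r) + w*(-44*r^2 + 19*r - 2) - 24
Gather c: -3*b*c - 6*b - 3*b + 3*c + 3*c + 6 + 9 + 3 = -9*b + c*(6 - 3*b) + 18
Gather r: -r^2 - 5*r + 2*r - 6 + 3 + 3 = -r^2 - 3*r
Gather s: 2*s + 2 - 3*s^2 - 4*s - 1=-3*s^2 - 2*s + 1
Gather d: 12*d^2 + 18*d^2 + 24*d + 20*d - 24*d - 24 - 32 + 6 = 30*d^2 + 20*d - 50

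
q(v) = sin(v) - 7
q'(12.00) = 0.84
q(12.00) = -7.54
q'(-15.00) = -0.76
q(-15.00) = -7.65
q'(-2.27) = -0.64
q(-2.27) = -7.77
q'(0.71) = 0.76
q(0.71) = -6.35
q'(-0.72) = 0.75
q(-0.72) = -7.66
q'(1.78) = -0.21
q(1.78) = -6.02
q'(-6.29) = 1.00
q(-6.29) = -7.01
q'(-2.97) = -0.99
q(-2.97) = -7.17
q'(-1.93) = -0.35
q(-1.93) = -7.94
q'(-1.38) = 0.19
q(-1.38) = -7.98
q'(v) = cos(v)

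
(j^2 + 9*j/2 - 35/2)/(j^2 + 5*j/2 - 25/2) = (j + 7)/(j + 5)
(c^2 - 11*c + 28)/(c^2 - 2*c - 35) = (c - 4)/(c + 5)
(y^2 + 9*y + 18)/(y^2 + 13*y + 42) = (y + 3)/(y + 7)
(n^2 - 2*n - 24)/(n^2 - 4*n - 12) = (n + 4)/(n + 2)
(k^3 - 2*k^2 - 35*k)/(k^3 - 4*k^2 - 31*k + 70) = k/(k - 2)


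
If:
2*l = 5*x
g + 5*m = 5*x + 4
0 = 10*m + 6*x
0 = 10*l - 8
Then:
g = 164/25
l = 4/5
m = -24/125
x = 8/25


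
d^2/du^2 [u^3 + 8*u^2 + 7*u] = 6*u + 16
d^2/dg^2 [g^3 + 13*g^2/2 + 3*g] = 6*g + 13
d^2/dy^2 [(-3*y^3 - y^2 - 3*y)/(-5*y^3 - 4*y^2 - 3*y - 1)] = 2*(-35*y^6 + 90*y^5 + 45*y^4 - 29*y^3 - 75*y^2 - 27*y - 8)/(125*y^9 + 300*y^8 + 465*y^7 + 499*y^6 + 399*y^5 + 246*y^4 + 114*y^3 + 39*y^2 + 9*y + 1)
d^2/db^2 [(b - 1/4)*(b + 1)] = 2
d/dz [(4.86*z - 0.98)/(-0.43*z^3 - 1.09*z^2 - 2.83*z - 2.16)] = (4.1796*z^3 + 4.0332*z^2 - 2.1364*z - 13.271)/(0.1849*z^6 + 0.9374*z^5 + 3.6219*z^4 + 8.027*z^3 + 12.7177*z^2 + 12.2256*z + 4.6656)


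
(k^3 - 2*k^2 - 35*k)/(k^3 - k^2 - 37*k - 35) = k/(k + 1)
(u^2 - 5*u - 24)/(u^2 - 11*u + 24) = (u + 3)/(u - 3)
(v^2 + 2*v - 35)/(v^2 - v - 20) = (v + 7)/(v + 4)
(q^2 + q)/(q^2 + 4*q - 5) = q*(q + 1)/(q^2 + 4*q - 5)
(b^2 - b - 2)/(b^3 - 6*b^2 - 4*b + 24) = (b + 1)/(b^2 - 4*b - 12)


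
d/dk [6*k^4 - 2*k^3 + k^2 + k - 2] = 24*k^3 - 6*k^2 + 2*k + 1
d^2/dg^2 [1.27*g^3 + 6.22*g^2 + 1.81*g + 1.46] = 7.62*g + 12.44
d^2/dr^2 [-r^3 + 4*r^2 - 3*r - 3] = 8 - 6*r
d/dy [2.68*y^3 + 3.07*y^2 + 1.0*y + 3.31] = 8.04*y^2 + 6.14*y + 1.0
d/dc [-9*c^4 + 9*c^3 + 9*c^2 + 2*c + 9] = -36*c^3 + 27*c^2 + 18*c + 2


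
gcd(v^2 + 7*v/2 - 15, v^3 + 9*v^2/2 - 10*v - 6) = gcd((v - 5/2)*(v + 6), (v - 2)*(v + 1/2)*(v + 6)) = v + 6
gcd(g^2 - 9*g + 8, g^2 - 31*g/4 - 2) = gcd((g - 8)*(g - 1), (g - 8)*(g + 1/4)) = g - 8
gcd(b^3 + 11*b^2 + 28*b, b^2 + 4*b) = b^2 + 4*b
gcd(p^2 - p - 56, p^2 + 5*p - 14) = p + 7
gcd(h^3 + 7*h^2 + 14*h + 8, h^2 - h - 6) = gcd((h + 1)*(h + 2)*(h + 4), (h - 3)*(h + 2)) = h + 2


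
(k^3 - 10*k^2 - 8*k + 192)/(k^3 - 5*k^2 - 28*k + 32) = (k - 6)/(k - 1)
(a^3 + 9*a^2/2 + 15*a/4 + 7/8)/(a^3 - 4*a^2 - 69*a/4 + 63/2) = (4*a^2 + 4*a + 1)/(2*(2*a^2 - 15*a + 18))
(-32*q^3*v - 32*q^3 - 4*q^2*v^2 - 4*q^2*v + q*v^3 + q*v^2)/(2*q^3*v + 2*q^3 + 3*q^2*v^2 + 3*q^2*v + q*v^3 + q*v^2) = (-32*q^2 - 4*q*v + v^2)/(2*q^2 + 3*q*v + v^2)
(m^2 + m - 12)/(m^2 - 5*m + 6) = (m + 4)/(m - 2)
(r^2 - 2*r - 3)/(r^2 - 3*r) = (r + 1)/r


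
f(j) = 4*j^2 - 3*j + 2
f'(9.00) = 69.00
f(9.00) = 299.00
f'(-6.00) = -51.00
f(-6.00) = 164.00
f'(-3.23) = -28.84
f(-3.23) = 53.42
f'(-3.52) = -31.16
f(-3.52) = 62.12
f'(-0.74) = -8.92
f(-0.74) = 6.41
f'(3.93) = 28.44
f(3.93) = 51.99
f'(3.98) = 28.84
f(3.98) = 53.42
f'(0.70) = 2.60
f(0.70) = 1.86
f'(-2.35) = -21.80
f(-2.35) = 31.14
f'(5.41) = 40.28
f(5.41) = 102.84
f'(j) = 8*j - 3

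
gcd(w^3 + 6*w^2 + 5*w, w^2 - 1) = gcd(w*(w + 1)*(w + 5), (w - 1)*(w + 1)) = w + 1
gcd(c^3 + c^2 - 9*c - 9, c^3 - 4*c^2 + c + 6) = c^2 - 2*c - 3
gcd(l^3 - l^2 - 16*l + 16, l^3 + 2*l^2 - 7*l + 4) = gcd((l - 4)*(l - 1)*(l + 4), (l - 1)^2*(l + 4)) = l^2 + 3*l - 4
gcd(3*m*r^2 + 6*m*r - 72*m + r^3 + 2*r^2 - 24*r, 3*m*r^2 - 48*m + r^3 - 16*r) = 3*m*r - 12*m + r^2 - 4*r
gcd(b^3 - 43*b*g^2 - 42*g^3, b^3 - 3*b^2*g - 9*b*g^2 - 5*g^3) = b + g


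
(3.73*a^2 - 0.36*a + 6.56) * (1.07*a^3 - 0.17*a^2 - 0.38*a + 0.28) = 3.9911*a^5 - 1.0193*a^4 + 5.663*a^3 + 0.066*a^2 - 2.5936*a + 1.8368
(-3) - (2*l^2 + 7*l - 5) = -2*l^2 - 7*l + 2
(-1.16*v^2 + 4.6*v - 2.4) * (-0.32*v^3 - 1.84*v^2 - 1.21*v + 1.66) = 0.3712*v^5 + 0.6624*v^4 - 6.2924*v^3 - 3.0756*v^2 + 10.54*v - 3.984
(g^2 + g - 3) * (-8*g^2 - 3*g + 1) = -8*g^4 - 11*g^3 + 22*g^2 + 10*g - 3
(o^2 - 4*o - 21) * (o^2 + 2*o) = o^4 - 2*o^3 - 29*o^2 - 42*o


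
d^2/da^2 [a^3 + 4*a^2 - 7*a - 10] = 6*a + 8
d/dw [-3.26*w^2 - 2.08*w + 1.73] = -6.52*w - 2.08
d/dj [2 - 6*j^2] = -12*j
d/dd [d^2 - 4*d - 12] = 2*d - 4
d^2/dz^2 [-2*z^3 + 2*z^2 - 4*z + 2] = 4 - 12*z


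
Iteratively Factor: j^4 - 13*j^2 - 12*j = (j + 1)*(j^3 - j^2 - 12*j) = j*(j + 1)*(j^2 - j - 12) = j*(j - 4)*(j + 1)*(j + 3)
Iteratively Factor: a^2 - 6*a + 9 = (a - 3)*(a - 3)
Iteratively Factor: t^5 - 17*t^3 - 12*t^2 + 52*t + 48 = (t - 4)*(t^4 + 4*t^3 - t^2 - 16*t - 12) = (t - 4)*(t + 2)*(t^3 + 2*t^2 - 5*t - 6) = (t - 4)*(t + 2)*(t + 3)*(t^2 - t - 2) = (t - 4)*(t - 2)*(t + 2)*(t + 3)*(t + 1)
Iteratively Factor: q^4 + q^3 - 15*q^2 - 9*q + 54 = (q - 2)*(q^3 + 3*q^2 - 9*q - 27) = (q - 2)*(q + 3)*(q^2 - 9) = (q - 3)*(q - 2)*(q + 3)*(q + 3)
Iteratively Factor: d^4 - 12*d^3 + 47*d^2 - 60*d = (d - 4)*(d^3 - 8*d^2 + 15*d) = d*(d - 4)*(d^2 - 8*d + 15) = d*(d - 4)*(d - 3)*(d - 5)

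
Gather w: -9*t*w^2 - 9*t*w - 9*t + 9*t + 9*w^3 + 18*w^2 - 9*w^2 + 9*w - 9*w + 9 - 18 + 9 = -9*t*w + 9*w^3 + w^2*(9 - 9*t)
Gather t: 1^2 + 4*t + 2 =4*t + 3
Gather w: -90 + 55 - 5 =-40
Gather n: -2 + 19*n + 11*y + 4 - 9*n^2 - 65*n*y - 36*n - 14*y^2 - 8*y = -9*n^2 + n*(-65*y - 17) - 14*y^2 + 3*y + 2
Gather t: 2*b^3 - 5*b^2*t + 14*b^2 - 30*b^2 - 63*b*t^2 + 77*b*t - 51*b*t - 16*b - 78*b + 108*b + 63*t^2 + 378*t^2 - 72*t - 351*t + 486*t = 2*b^3 - 16*b^2 + 14*b + t^2*(441 - 63*b) + t*(-5*b^2 + 26*b + 63)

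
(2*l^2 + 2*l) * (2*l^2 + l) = 4*l^4 + 6*l^3 + 2*l^2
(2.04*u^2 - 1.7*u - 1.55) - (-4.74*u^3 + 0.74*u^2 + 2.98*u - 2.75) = 4.74*u^3 + 1.3*u^2 - 4.68*u + 1.2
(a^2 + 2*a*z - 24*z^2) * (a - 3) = a^3 + 2*a^2*z - 3*a^2 - 24*a*z^2 - 6*a*z + 72*z^2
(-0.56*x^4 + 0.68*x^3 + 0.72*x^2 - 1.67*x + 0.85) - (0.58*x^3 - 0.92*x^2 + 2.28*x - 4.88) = -0.56*x^4 + 0.1*x^3 + 1.64*x^2 - 3.95*x + 5.73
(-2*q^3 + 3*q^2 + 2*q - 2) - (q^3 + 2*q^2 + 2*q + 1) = -3*q^3 + q^2 - 3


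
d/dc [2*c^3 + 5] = 6*c^2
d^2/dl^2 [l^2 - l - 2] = 2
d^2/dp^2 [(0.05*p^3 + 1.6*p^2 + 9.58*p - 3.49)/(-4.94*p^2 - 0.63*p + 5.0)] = (1.77635683940025e-15*p^5 + 5.6843418860808e-14*p^4 - 460.123626*p^3 + 274.836384*p^2 - 1362.086532*p + 34.822362)/(120.553784*p^6 + 46.122804*p^5 - 360.171942*p^4 - 93.115953*p^3 + 364.5465*p^2 + 47.25*p - 125.0)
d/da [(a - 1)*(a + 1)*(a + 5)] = 3*a^2 + 10*a - 1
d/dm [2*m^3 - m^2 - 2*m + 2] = 6*m^2 - 2*m - 2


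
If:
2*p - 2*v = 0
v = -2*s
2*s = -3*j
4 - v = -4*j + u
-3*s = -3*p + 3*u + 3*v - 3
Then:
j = 6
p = 18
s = -9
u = 10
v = 18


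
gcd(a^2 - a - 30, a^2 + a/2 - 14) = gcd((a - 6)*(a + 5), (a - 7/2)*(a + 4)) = 1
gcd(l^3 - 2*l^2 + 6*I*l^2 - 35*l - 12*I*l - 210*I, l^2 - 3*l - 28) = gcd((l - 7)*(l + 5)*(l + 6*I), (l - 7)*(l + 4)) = l - 7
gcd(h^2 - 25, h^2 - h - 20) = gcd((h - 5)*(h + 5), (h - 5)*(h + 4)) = h - 5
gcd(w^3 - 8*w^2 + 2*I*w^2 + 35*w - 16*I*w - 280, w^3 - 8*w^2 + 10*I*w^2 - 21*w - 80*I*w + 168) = w^2 + w*(-8 + 7*I) - 56*I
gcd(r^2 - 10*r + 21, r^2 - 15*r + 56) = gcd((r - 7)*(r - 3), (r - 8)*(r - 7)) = r - 7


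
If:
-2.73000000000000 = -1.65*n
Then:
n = 1.65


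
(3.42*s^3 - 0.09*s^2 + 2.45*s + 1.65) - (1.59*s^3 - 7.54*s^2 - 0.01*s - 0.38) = 1.83*s^3 + 7.45*s^2 + 2.46*s + 2.03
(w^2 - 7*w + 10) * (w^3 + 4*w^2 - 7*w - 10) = w^5 - 3*w^4 - 25*w^3 + 79*w^2 - 100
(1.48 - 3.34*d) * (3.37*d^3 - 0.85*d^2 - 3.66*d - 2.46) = -11.2558*d^4 + 7.8266*d^3 + 10.9664*d^2 + 2.7996*d - 3.6408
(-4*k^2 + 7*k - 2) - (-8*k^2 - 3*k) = 4*k^2 + 10*k - 2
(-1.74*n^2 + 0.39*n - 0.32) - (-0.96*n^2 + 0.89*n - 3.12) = -0.78*n^2 - 0.5*n + 2.8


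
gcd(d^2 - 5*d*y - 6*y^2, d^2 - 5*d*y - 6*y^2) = -d^2 + 5*d*y + 6*y^2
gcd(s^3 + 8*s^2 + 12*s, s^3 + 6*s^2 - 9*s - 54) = s + 6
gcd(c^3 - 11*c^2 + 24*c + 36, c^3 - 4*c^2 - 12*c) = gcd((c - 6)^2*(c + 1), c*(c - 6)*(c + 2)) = c - 6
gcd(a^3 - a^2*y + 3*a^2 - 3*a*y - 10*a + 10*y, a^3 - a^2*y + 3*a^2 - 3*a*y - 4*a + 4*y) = -a + y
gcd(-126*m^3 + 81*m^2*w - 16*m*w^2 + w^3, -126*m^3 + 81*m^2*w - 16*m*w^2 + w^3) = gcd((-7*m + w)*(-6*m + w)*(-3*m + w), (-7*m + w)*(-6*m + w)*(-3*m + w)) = -126*m^3 + 81*m^2*w - 16*m*w^2 + w^3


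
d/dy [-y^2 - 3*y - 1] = -2*y - 3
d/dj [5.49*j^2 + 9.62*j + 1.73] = 10.98*j + 9.62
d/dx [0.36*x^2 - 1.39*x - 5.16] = 0.72*x - 1.39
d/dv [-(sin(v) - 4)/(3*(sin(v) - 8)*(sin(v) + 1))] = (sin(v)^2 - 8*sin(v) + 36)*cos(v)/(3*(sin(v) - 8)^2*(sin(v) + 1)^2)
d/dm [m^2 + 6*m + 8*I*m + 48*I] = 2*m + 6 + 8*I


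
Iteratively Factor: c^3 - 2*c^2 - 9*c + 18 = (c - 3)*(c^2 + c - 6) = (c - 3)*(c - 2)*(c + 3)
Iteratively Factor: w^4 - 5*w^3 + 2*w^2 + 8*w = (w)*(w^3 - 5*w^2 + 2*w + 8) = w*(w - 2)*(w^2 - 3*w - 4) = w*(w - 4)*(w - 2)*(w + 1)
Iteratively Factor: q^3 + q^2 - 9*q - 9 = (q + 1)*(q^2 - 9) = (q - 3)*(q + 1)*(q + 3)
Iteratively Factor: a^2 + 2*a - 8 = (a + 4)*(a - 2)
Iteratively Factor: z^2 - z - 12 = (z + 3)*(z - 4)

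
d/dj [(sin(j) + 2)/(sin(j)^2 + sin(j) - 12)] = (-4*sin(j) + cos(j)^2 - 15)*cos(j)/(sin(j)^2 + sin(j) - 12)^2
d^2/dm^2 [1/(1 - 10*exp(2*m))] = (-400*exp(2*m) - 40)*exp(2*m)/(10*exp(2*m) - 1)^3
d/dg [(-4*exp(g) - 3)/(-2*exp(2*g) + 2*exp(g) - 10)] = (-(2*exp(g) - 1)*(4*exp(g) + 3) + 4*exp(2*g) - 4*exp(g) + 20)*exp(g)/(2*(exp(2*g) - exp(g) + 5)^2)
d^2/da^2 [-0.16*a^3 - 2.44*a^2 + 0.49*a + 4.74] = -0.96*a - 4.88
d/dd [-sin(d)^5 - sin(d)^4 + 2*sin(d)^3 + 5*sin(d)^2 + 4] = (-5*sin(d)^3 - 4*sin(d)^2 + 6*sin(d) + 10)*sin(d)*cos(d)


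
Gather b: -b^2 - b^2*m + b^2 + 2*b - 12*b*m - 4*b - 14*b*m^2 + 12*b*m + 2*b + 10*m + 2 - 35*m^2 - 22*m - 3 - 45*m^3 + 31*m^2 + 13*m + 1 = -b^2*m - 14*b*m^2 - 45*m^3 - 4*m^2 + m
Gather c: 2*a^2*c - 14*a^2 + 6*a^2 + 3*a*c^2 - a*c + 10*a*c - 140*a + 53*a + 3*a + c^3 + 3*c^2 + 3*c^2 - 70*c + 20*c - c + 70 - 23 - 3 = -8*a^2 - 84*a + c^3 + c^2*(3*a + 6) + c*(2*a^2 + 9*a - 51) + 44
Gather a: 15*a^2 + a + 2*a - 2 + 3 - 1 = 15*a^2 + 3*a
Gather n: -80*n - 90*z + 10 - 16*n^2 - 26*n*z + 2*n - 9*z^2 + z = -16*n^2 + n*(-26*z - 78) - 9*z^2 - 89*z + 10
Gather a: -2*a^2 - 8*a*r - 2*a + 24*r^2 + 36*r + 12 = -2*a^2 + a*(-8*r - 2) + 24*r^2 + 36*r + 12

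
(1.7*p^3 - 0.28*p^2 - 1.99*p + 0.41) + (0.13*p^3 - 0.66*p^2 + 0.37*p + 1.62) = 1.83*p^3 - 0.94*p^2 - 1.62*p + 2.03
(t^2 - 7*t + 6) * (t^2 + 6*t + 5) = t^4 - t^3 - 31*t^2 + t + 30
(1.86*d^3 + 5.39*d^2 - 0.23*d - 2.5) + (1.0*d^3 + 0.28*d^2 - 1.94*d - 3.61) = 2.86*d^3 + 5.67*d^2 - 2.17*d - 6.11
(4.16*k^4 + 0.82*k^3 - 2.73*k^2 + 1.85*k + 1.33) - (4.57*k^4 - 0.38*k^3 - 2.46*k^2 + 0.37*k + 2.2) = -0.41*k^4 + 1.2*k^3 - 0.27*k^2 + 1.48*k - 0.87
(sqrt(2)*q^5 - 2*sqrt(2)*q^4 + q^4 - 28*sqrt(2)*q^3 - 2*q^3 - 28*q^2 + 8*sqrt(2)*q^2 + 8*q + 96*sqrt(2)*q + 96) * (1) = sqrt(2)*q^5 - 2*sqrt(2)*q^4 + q^4 - 28*sqrt(2)*q^3 - 2*q^3 - 28*q^2 + 8*sqrt(2)*q^2 + 8*q + 96*sqrt(2)*q + 96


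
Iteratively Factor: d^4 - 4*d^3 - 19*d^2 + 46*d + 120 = (d - 5)*(d^3 + d^2 - 14*d - 24) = (d - 5)*(d + 2)*(d^2 - d - 12) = (d - 5)*(d + 2)*(d + 3)*(d - 4)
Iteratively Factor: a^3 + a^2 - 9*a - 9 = (a + 1)*(a^2 - 9) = (a - 3)*(a + 1)*(a + 3)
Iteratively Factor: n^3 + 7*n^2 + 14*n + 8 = (n + 4)*(n^2 + 3*n + 2) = (n + 1)*(n + 4)*(n + 2)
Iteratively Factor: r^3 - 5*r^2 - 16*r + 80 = (r - 4)*(r^2 - r - 20) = (r - 4)*(r + 4)*(r - 5)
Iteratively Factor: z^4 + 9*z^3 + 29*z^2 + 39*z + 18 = (z + 3)*(z^3 + 6*z^2 + 11*z + 6) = (z + 2)*(z + 3)*(z^2 + 4*z + 3) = (z + 1)*(z + 2)*(z + 3)*(z + 3)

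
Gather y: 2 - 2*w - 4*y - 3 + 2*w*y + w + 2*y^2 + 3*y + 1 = -w + 2*y^2 + y*(2*w - 1)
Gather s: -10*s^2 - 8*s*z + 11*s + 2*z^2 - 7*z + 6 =-10*s^2 + s*(11 - 8*z) + 2*z^2 - 7*z + 6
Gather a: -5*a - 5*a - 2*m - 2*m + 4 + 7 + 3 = -10*a - 4*m + 14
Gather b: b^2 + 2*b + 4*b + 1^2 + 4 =b^2 + 6*b + 5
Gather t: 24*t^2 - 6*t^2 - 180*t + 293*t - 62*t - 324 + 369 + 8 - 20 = 18*t^2 + 51*t + 33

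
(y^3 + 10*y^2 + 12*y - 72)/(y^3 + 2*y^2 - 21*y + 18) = (y^2 + 4*y - 12)/(y^2 - 4*y + 3)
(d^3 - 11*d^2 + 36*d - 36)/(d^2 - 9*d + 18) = d - 2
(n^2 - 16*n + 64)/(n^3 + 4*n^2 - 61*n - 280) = (n - 8)/(n^2 + 12*n + 35)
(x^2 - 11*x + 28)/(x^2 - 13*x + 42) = (x - 4)/(x - 6)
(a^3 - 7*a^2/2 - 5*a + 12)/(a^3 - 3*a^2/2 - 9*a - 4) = (2*a - 3)/(2*a + 1)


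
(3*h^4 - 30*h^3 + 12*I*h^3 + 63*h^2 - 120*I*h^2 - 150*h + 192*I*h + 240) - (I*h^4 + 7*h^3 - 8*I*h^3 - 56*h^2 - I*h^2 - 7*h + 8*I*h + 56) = 3*h^4 - I*h^4 - 37*h^3 + 20*I*h^3 + 119*h^2 - 119*I*h^2 - 143*h + 184*I*h + 184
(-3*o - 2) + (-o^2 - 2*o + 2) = -o^2 - 5*o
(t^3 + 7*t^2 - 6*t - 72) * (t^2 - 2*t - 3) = t^5 + 5*t^4 - 23*t^3 - 81*t^2 + 162*t + 216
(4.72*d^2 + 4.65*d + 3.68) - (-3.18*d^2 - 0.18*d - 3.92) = 7.9*d^2 + 4.83*d + 7.6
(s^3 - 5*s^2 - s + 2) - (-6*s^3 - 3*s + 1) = 7*s^3 - 5*s^2 + 2*s + 1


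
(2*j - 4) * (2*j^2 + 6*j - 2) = 4*j^3 + 4*j^2 - 28*j + 8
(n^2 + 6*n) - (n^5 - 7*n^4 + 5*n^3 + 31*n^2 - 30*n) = -n^5 + 7*n^4 - 5*n^3 - 30*n^2 + 36*n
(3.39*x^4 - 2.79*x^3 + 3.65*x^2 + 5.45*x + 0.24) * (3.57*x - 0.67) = 12.1023*x^5 - 12.2316*x^4 + 14.8998*x^3 + 17.011*x^2 - 2.7947*x - 0.1608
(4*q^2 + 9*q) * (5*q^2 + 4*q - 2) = 20*q^4 + 61*q^3 + 28*q^2 - 18*q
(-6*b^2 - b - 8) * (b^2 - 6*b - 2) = -6*b^4 + 35*b^3 + 10*b^2 + 50*b + 16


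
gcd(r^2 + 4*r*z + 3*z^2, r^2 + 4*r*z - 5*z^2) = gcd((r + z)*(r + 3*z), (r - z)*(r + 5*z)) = 1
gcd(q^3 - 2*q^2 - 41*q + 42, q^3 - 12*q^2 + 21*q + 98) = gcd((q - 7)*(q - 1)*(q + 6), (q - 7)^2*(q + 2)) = q - 7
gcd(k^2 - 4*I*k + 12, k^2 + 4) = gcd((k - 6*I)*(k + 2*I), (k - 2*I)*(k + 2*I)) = k + 2*I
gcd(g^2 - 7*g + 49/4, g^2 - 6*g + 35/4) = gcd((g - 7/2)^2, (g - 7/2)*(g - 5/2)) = g - 7/2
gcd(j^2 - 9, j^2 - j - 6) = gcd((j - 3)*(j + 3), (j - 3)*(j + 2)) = j - 3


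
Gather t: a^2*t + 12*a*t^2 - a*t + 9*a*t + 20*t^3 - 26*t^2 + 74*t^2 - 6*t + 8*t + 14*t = 20*t^3 + t^2*(12*a + 48) + t*(a^2 + 8*a + 16)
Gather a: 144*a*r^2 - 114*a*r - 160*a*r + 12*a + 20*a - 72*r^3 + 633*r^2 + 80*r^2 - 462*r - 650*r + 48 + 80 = a*(144*r^2 - 274*r + 32) - 72*r^3 + 713*r^2 - 1112*r + 128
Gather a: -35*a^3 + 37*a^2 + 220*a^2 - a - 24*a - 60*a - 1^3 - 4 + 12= -35*a^3 + 257*a^2 - 85*a + 7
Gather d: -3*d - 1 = -3*d - 1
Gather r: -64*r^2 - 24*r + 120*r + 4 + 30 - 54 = -64*r^2 + 96*r - 20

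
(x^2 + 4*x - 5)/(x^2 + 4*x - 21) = (x^2 + 4*x - 5)/(x^2 + 4*x - 21)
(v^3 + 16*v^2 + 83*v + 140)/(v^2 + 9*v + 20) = v + 7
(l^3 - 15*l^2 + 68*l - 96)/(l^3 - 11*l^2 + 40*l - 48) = (l - 8)/(l - 4)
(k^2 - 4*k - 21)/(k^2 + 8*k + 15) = (k - 7)/(k + 5)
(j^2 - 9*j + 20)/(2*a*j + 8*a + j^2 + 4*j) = (j^2 - 9*j + 20)/(2*a*j + 8*a + j^2 + 4*j)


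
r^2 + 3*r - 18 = (r - 3)*(r + 6)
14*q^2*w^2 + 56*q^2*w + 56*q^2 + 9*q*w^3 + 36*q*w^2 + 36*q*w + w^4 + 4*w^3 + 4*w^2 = (2*q + w)*(7*q + w)*(w + 2)^2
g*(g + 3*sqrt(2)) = g^2 + 3*sqrt(2)*g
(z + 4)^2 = z^2 + 8*z + 16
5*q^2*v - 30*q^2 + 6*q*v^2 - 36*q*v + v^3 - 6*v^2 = (q + v)*(5*q + v)*(v - 6)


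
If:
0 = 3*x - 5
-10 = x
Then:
No Solution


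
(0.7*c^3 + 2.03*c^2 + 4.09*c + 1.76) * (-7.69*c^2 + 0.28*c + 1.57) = -5.383*c^5 - 15.4147*c^4 - 29.7847*c^3 - 9.2021*c^2 + 6.9141*c + 2.7632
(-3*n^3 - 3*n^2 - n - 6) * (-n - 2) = 3*n^4 + 9*n^3 + 7*n^2 + 8*n + 12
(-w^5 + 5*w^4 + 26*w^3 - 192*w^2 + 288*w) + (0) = -w^5 + 5*w^4 + 26*w^3 - 192*w^2 + 288*w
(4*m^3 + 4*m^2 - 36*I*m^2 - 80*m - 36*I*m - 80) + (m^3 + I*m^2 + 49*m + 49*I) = 5*m^3 + 4*m^2 - 35*I*m^2 - 31*m - 36*I*m - 80 + 49*I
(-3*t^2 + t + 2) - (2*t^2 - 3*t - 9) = -5*t^2 + 4*t + 11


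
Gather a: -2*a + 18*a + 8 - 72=16*a - 64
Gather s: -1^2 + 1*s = s - 1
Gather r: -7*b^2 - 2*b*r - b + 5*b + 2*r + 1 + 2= -7*b^2 + 4*b + r*(2 - 2*b) + 3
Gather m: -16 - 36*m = -36*m - 16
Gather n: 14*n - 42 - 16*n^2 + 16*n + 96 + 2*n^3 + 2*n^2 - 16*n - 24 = 2*n^3 - 14*n^2 + 14*n + 30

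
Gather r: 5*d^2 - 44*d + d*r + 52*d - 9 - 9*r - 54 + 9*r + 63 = 5*d^2 + d*r + 8*d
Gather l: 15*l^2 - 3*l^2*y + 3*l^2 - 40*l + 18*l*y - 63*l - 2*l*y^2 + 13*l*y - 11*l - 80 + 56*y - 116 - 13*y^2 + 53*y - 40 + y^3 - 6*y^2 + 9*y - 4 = l^2*(18 - 3*y) + l*(-2*y^2 + 31*y - 114) + y^3 - 19*y^2 + 118*y - 240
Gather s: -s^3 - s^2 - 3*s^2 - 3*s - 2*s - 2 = -s^3 - 4*s^2 - 5*s - 2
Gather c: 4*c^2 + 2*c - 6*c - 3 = 4*c^2 - 4*c - 3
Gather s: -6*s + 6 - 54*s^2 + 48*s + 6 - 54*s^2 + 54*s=-108*s^2 + 96*s + 12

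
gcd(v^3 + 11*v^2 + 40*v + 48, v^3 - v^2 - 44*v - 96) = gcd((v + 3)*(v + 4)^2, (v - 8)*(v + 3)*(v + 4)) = v^2 + 7*v + 12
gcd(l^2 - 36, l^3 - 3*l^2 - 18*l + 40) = 1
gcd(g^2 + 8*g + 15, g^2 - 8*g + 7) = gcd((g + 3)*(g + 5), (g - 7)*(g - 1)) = 1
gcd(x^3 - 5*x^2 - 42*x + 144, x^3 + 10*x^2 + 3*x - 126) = x^2 + 3*x - 18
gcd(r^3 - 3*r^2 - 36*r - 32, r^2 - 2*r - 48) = r - 8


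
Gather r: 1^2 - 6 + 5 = 0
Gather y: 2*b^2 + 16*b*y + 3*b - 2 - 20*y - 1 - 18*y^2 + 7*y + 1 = 2*b^2 + 3*b - 18*y^2 + y*(16*b - 13) - 2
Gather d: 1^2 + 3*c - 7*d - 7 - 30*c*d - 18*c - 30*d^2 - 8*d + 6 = -15*c - 30*d^2 + d*(-30*c - 15)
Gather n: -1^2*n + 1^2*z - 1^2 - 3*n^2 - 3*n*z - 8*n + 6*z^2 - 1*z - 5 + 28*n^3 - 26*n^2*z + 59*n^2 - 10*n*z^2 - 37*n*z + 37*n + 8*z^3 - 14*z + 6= 28*n^3 + n^2*(56 - 26*z) + n*(-10*z^2 - 40*z + 28) + 8*z^3 + 6*z^2 - 14*z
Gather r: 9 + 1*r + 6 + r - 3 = 2*r + 12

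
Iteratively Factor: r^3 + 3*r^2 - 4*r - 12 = (r + 2)*(r^2 + r - 6) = (r - 2)*(r + 2)*(r + 3)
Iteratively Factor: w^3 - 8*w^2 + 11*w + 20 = (w - 5)*(w^2 - 3*w - 4) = (w - 5)*(w - 4)*(w + 1)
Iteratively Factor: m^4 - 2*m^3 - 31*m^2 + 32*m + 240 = (m - 5)*(m^3 + 3*m^2 - 16*m - 48) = (m - 5)*(m - 4)*(m^2 + 7*m + 12) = (m - 5)*(m - 4)*(m + 4)*(m + 3)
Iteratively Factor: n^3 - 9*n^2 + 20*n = (n - 4)*(n^2 - 5*n) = n*(n - 4)*(n - 5)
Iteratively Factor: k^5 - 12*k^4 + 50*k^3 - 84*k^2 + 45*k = (k - 5)*(k^4 - 7*k^3 + 15*k^2 - 9*k) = k*(k - 5)*(k^3 - 7*k^2 + 15*k - 9) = k*(k - 5)*(k - 3)*(k^2 - 4*k + 3) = k*(k - 5)*(k - 3)^2*(k - 1)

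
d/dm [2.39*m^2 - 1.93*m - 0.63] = 4.78*m - 1.93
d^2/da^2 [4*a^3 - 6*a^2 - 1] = 24*a - 12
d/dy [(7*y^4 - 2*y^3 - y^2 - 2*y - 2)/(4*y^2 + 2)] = (14*y^5 - 2*y^4 + 14*y^3 - y^2 + 3*y - 1)/(4*y^4 + 4*y^2 + 1)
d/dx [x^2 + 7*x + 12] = 2*x + 7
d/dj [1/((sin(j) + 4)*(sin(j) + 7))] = -(2*sin(j) + 11)*cos(j)/((sin(j) + 4)^2*(sin(j) + 7)^2)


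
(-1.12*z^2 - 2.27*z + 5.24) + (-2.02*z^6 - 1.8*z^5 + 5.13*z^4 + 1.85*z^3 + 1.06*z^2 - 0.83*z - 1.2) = -2.02*z^6 - 1.8*z^5 + 5.13*z^4 + 1.85*z^3 - 0.0600000000000001*z^2 - 3.1*z + 4.04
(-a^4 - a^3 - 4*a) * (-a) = a^5 + a^4 + 4*a^2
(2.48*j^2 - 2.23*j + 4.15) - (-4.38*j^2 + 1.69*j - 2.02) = 6.86*j^2 - 3.92*j + 6.17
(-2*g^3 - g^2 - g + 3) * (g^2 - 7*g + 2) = -2*g^5 + 13*g^4 + 2*g^3 + 8*g^2 - 23*g + 6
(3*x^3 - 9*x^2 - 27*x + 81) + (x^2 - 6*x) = 3*x^3 - 8*x^2 - 33*x + 81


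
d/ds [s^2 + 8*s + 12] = 2*s + 8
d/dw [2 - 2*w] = -2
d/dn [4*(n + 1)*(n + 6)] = 8*n + 28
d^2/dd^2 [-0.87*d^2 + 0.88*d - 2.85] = -1.74000000000000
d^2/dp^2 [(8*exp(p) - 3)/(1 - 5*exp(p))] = (35*exp(p) + 7)*exp(p)/(125*exp(3*p) - 75*exp(2*p) + 15*exp(p) - 1)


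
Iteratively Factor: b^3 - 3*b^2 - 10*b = (b)*(b^2 - 3*b - 10) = b*(b - 5)*(b + 2)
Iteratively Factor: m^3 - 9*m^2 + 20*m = (m - 5)*(m^2 - 4*m) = m*(m - 5)*(m - 4)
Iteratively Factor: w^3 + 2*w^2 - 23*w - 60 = (w + 4)*(w^2 - 2*w - 15) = (w - 5)*(w + 4)*(w + 3)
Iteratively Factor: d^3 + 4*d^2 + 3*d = (d)*(d^2 + 4*d + 3) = d*(d + 1)*(d + 3)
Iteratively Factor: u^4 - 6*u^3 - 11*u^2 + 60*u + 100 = (u - 5)*(u^3 - u^2 - 16*u - 20) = (u - 5)^2*(u^2 + 4*u + 4) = (u - 5)^2*(u + 2)*(u + 2)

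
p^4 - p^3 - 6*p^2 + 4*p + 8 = (p - 2)^2*(p + 1)*(p + 2)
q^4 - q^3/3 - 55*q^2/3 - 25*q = q*(q - 5)*(q + 5/3)*(q + 3)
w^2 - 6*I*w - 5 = (w - 5*I)*(w - I)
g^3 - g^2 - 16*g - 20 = (g - 5)*(g + 2)^2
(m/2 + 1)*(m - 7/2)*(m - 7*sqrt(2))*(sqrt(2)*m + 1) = sqrt(2)*m^4/2 - 13*m^3/2 - 3*sqrt(2)*m^3/4 - 7*sqrt(2)*m^2 + 39*m^2/4 + 21*sqrt(2)*m/4 + 91*m/2 + 49*sqrt(2)/2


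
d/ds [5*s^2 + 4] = 10*s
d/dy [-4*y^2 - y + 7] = -8*y - 1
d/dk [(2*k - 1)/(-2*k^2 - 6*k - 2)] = (k^2 - k - 5/2)/(k^4 + 6*k^3 + 11*k^2 + 6*k + 1)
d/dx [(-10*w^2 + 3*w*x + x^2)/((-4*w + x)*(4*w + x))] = 3*w*(-16*w^2 - 4*w*x - x^2)/(256*w^4 - 32*w^2*x^2 + x^4)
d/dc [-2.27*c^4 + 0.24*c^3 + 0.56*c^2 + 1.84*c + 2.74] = -9.08*c^3 + 0.72*c^2 + 1.12*c + 1.84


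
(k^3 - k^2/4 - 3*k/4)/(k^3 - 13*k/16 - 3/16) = 4*k/(4*k + 1)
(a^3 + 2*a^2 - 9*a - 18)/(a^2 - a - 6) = a + 3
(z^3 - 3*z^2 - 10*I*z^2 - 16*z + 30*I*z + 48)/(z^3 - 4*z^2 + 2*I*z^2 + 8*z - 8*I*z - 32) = (z^2 - z*(3 + 8*I) + 24*I)/(z^2 + 4*z*(-1 + I) - 16*I)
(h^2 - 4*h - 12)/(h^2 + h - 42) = (h + 2)/(h + 7)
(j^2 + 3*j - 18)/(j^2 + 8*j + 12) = (j - 3)/(j + 2)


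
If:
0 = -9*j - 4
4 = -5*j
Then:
No Solution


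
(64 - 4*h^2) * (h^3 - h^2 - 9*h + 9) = -4*h^5 + 4*h^4 + 100*h^3 - 100*h^2 - 576*h + 576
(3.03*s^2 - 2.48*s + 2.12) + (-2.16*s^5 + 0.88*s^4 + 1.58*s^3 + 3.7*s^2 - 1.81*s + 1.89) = -2.16*s^5 + 0.88*s^4 + 1.58*s^3 + 6.73*s^2 - 4.29*s + 4.01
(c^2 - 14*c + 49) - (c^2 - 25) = 74 - 14*c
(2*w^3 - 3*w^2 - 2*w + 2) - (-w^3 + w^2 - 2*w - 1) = 3*w^3 - 4*w^2 + 3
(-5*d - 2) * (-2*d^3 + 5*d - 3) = 10*d^4 + 4*d^3 - 25*d^2 + 5*d + 6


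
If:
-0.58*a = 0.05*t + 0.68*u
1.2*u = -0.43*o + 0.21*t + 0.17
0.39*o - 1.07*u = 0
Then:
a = 0.0697865353037767 - 2.14932002863037*u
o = 2.74358974358974*u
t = 11.3321123321123*u - 0.80952380952381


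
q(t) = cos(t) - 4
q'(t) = -sin(t)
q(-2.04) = -4.45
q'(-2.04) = 0.89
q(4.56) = -4.15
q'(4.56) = 0.99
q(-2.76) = -4.93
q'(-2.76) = 0.37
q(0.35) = -3.06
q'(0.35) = -0.34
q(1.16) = -3.60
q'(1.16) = -0.92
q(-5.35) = -3.40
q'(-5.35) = -0.80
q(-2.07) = -4.48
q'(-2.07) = 0.88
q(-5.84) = -3.10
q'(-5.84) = -0.43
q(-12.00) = -3.16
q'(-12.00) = -0.54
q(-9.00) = -4.91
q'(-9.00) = 0.41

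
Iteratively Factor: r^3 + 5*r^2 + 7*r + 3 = (r + 3)*(r^2 + 2*r + 1) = (r + 1)*(r + 3)*(r + 1)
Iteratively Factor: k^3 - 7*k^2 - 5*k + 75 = (k + 3)*(k^2 - 10*k + 25) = (k - 5)*(k + 3)*(k - 5)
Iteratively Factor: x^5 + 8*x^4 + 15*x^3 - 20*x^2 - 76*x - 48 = (x + 4)*(x^4 + 4*x^3 - x^2 - 16*x - 12) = (x + 3)*(x + 4)*(x^3 + x^2 - 4*x - 4) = (x + 2)*(x + 3)*(x + 4)*(x^2 - x - 2) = (x - 2)*(x + 2)*(x + 3)*(x + 4)*(x + 1)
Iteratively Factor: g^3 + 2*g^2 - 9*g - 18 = (g + 3)*(g^2 - g - 6) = (g + 2)*(g + 3)*(g - 3)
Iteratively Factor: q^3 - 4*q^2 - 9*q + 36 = (q - 3)*(q^2 - q - 12) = (q - 4)*(q - 3)*(q + 3)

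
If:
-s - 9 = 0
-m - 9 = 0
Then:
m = -9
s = -9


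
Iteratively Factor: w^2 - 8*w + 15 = (w - 3)*(w - 5)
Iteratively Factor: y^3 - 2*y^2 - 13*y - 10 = (y + 1)*(y^2 - 3*y - 10) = (y + 1)*(y + 2)*(y - 5)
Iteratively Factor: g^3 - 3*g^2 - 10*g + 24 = (g + 3)*(g^2 - 6*g + 8) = (g - 2)*(g + 3)*(g - 4)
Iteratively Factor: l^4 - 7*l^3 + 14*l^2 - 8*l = (l - 1)*(l^3 - 6*l^2 + 8*l) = (l - 2)*(l - 1)*(l^2 - 4*l) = l*(l - 2)*(l - 1)*(l - 4)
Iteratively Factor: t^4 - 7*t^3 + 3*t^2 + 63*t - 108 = (t - 3)*(t^3 - 4*t^2 - 9*t + 36) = (t - 3)*(t + 3)*(t^2 - 7*t + 12) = (t - 4)*(t - 3)*(t + 3)*(t - 3)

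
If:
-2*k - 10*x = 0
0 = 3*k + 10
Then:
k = -10/3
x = 2/3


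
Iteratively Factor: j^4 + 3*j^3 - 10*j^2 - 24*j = (j + 4)*(j^3 - j^2 - 6*j) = j*(j + 4)*(j^2 - j - 6) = j*(j - 3)*(j + 4)*(j + 2)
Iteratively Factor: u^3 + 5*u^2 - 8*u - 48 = (u - 3)*(u^2 + 8*u + 16) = (u - 3)*(u + 4)*(u + 4)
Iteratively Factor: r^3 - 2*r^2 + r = (r - 1)*(r^2 - r) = r*(r - 1)*(r - 1)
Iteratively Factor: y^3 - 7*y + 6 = (y - 1)*(y^2 + y - 6) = (y - 1)*(y + 3)*(y - 2)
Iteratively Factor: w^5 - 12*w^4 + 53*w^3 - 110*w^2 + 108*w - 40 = (w - 2)*(w^4 - 10*w^3 + 33*w^2 - 44*w + 20) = (w - 2)^2*(w^3 - 8*w^2 + 17*w - 10) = (w - 2)^2*(w - 1)*(w^2 - 7*w + 10) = (w - 5)*(w - 2)^2*(w - 1)*(w - 2)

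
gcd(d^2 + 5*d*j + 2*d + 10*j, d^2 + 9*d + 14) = d + 2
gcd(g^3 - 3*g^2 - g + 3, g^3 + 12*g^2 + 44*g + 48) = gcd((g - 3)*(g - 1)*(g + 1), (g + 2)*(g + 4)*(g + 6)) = 1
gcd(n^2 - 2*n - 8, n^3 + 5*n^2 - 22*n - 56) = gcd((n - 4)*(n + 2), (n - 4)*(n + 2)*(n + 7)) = n^2 - 2*n - 8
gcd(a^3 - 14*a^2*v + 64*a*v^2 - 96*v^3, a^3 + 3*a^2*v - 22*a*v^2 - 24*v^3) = -a + 4*v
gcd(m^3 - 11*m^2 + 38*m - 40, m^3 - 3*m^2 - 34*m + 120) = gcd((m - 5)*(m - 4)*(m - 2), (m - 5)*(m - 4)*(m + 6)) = m^2 - 9*m + 20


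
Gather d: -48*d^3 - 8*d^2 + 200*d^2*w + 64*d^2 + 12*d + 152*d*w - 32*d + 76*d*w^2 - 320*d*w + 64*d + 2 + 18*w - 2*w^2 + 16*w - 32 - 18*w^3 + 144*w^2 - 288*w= -48*d^3 + d^2*(200*w + 56) + d*(76*w^2 - 168*w + 44) - 18*w^3 + 142*w^2 - 254*w - 30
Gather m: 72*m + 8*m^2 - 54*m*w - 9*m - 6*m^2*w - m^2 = m^2*(7 - 6*w) + m*(63 - 54*w)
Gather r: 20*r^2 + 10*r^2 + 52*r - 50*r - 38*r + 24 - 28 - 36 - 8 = 30*r^2 - 36*r - 48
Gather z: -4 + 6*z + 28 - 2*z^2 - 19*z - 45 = -2*z^2 - 13*z - 21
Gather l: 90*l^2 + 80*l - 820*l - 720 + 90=90*l^2 - 740*l - 630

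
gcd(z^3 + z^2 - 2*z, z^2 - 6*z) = z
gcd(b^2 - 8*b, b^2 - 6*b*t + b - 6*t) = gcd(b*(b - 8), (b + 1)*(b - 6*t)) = 1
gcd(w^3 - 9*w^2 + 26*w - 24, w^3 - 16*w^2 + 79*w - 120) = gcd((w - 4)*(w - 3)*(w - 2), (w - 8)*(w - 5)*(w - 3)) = w - 3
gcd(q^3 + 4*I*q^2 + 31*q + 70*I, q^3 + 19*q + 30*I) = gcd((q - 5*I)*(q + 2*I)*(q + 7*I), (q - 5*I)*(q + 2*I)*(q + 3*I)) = q^2 - 3*I*q + 10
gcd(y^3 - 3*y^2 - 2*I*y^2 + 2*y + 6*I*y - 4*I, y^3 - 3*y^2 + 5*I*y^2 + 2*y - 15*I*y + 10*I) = y^2 - 3*y + 2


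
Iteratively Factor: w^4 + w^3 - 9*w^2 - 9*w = (w + 3)*(w^3 - 2*w^2 - 3*w) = (w - 3)*(w + 3)*(w^2 + w) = w*(w - 3)*(w + 3)*(w + 1)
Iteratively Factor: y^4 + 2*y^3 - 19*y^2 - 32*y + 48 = (y + 4)*(y^3 - 2*y^2 - 11*y + 12) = (y - 1)*(y + 4)*(y^2 - y - 12) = (y - 1)*(y + 3)*(y + 4)*(y - 4)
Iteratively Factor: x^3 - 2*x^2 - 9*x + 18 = (x + 3)*(x^2 - 5*x + 6) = (x - 3)*(x + 3)*(x - 2)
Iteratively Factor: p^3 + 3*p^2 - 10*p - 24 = (p - 3)*(p^2 + 6*p + 8) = (p - 3)*(p + 4)*(p + 2)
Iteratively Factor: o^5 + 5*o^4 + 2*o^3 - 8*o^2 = (o + 4)*(o^4 + o^3 - 2*o^2) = o*(o + 4)*(o^3 + o^2 - 2*o) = o*(o - 1)*(o + 4)*(o^2 + 2*o) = o*(o - 1)*(o + 2)*(o + 4)*(o)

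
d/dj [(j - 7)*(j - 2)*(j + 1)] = 3*j^2 - 16*j + 5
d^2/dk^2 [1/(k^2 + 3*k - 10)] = 2*(-k^2 - 3*k + (2*k + 3)^2 + 10)/(k^2 + 3*k - 10)^3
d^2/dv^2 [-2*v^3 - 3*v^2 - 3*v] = -12*v - 6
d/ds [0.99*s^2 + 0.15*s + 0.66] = 1.98*s + 0.15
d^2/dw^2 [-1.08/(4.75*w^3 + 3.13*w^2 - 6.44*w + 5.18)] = ((30.78*w + 6.7608)*(4.75*w^3 + 3.13*w^2 - 6.44*w + 5.18) - 1.08*(14.25*w^2 + 6.26*w - 6.44)*(28.5*w^2 + 12.52*w - 12.88))/(4.75*w^3 + 3.13*w^2 - 6.44*w + 5.18)^3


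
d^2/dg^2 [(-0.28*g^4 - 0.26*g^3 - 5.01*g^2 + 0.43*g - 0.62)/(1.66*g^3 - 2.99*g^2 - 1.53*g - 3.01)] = (1.77635683940025e-15*g^8 - 36.620824*g^6 - 12.9324240000001*g^5 - 144.29556*g^4 - 262.682452*g^3 + 234.88413*g^2 - 72.958734*g - 86.4856)/(4.574296*g^9 - 24.717732*g^8 + 31.873494*g^7 - 6.049955*g^6 + 60.261627*g^5 - 55.858188*g^4 - 41.081361*g^3 - 102.407424*g^2 - 41.585859*g - 27.270901)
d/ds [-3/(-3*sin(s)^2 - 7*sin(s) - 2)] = -3*(6*sin(s) + 7)*cos(s)/(3*sin(s)^2 + 7*sin(s) + 2)^2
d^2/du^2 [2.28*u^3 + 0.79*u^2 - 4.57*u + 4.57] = 13.68*u + 1.58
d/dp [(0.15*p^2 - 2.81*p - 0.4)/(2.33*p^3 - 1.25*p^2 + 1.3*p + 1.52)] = (-0.3495*p^4 + 13.0946*p^3 - 0.5215*p^2 - 0.544*p - 3.7512)/(5.4289*p^6 - 5.825*p^5 + 7.6205*p^4 + 3.8332*p^3 - 2.11*p^2 + 3.952*p + 2.3104)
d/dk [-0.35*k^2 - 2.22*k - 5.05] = -0.7*k - 2.22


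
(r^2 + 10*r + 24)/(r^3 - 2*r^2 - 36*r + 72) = (r + 4)/(r^2 - 8*r + 12)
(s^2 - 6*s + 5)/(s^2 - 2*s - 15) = (s - 1)/(s + 3)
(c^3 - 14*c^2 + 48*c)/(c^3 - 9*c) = (c^2 - 14*c + 48)/(c^2 - 9)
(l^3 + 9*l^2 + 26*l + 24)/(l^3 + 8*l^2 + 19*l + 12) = (l + 2)/(l + 1)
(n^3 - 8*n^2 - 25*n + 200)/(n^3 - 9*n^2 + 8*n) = (n^2 - 25)/(n*(n - 1))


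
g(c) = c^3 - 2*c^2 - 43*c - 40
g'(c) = 3*c^2 - 4*c - 43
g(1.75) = -116.02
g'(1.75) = -40.81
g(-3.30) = 44.18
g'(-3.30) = 2.87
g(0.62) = -67.19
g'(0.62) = -44.33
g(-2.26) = 35.42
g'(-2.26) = -18.64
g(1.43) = -102.66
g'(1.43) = -42.59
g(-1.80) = 25.09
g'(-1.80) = -26.08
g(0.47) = -60.55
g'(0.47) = -44.22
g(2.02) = -126.78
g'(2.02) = -38.84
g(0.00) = -40.00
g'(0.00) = -43.00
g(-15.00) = -3220.00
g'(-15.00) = 692.00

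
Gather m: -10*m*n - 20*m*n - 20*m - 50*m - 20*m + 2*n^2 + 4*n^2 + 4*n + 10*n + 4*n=m*(-30*n - 90) + 6*n^2 + 18*n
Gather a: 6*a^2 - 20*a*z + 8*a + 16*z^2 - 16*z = 6*a^2 + a*(8 - 20*z) + 16*z^2 - 16*z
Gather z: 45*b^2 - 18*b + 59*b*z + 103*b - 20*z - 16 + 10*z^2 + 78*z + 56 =45*b^2 + 85*b + 10*z^2 + z*(59*b + 58) + 40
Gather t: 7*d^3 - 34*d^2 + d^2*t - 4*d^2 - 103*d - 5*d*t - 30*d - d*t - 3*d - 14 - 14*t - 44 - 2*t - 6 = 7*d^3 - 38*d^2 - 136*d + t*(d^2 - 6*d - 16) - 64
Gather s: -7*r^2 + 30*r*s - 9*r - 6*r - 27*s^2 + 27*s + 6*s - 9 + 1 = -7*r^2 - 15*r - 27*s^2 + s*(30*r + 33) - 8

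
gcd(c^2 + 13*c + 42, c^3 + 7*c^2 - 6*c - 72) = c + 6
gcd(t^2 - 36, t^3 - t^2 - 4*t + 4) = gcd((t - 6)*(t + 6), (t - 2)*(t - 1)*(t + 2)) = 1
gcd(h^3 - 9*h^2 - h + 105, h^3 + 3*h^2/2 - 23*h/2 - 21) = h + 3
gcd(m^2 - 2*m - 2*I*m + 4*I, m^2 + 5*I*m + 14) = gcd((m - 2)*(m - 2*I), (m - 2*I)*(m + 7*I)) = m - 2*I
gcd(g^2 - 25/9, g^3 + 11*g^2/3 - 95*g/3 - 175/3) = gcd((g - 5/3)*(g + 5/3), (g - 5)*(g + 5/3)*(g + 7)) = g + 5/3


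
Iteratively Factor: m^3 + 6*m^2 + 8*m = (m + 2)*(m^2 + 4*m) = m*(m + 2)*(m + 4)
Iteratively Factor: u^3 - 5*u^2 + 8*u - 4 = (u - 2)*(u^2 - 3*u + 2) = (u - 2)^2*(u - 1)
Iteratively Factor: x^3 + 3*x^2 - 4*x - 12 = (x + 3)*(x^2 - 4) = (x - 2)*(x + 3)*(x + 2)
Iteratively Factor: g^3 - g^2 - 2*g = (g + 1)*(g^2 - 2*g) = (g - 2)*(g + 1)*(g)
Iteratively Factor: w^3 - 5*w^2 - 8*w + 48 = (w - 4)*(w^2 - w - 12) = (w - 4)^2*(w + 3)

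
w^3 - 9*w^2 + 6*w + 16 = (w - 8)*(w - 2)*(w + 1)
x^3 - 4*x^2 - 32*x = x*(x - 8)*(x + 4)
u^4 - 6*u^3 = u^3*(u - 6)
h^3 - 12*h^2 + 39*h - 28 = (h - 7)*(h - 4)*(h - 1)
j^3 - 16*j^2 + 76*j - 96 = (j - 8)*(j - 6)*(j - 2)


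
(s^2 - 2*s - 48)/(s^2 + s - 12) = (s^2 - 2*s - 48)/(s^2 + s - 12)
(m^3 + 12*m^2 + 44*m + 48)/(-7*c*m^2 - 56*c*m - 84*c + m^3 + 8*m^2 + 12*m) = (-m - 4)/(7*c - m)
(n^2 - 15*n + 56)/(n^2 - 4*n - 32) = (n - 7)/(n + 4)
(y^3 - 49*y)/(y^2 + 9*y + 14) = y*(y - 7)/(y + 2)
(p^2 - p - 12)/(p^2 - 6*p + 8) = (p + 3)/(p - 2)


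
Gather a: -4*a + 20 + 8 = 28 - 4*a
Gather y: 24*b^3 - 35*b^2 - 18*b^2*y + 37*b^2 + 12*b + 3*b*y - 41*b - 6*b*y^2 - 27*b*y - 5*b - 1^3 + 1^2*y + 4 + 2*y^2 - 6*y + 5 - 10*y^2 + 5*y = 24*b^3 + 2*b^2 - 34*b + y^2*(-6*b - 8) + y*(-18*b^2 - 24*b) + 8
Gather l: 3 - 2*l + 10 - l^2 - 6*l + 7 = -l^2 - 8*l + 20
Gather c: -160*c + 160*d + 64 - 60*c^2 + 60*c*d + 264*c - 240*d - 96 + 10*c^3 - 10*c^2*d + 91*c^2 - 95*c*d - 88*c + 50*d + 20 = 10*c^3 + c^2*(31 - 10*d) + c*(16 - 35*d) - 30*d - 12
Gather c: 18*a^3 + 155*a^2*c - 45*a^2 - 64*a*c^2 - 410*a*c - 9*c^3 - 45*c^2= 18*a^3 - 45*a^2 - 9*c^3 + c^2*(-64*a - 45) + c*(155*a^2 - 410*a)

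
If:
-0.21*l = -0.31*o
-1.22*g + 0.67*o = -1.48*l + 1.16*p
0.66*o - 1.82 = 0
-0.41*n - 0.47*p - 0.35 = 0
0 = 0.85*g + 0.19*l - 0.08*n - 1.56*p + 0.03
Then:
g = 3.80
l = 4.07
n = -4.05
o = 2.76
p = 2.79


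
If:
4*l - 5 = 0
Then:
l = 5/4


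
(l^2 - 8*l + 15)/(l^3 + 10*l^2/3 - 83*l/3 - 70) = 3*(l - 3)/(3*l^2 + 25*l + 42)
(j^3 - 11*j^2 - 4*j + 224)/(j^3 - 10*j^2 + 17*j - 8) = (j^2 - 3*j - 28)/(j^2 - 2*j + 1)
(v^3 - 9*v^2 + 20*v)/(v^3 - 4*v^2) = (v - 5)/v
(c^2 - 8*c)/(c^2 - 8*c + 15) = c*(c - 8)/(c^2 - 8*c + 15)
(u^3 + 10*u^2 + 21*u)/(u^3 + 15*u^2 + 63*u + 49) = u*(u + 3)/(u^2 + 8*u + 7)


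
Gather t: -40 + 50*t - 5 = 50*t - 45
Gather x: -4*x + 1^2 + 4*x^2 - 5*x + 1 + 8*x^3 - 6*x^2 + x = 8*x^3 - 2*x^2 - 8*x + 2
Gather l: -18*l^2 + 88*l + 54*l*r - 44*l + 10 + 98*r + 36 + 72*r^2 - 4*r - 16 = -18*l^2 + l*(54*r + 44) + 72*r^2 + 94*r + 30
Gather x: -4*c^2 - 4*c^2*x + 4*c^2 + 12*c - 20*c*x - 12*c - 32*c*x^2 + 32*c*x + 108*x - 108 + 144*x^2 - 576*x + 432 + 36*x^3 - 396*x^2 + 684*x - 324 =36*x^3 + x^2*(-32*c - 252) + x*(-4*c^2 + 12*c + 216)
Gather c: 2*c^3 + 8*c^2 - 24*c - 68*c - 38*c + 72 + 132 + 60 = 2*c^3 + 8*c^2 - 130*c + 264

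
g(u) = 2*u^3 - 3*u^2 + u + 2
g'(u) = 6*u^2 - 6*u + 1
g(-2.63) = -57.76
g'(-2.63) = 58.28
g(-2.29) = -40.04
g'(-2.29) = 46.20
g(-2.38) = -44.34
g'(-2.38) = 49.27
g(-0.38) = 1.08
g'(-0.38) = 4.15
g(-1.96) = -26.54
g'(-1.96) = 35.81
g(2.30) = 12.76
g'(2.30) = 18.94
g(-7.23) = -917.91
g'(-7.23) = 358.02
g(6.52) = 435.32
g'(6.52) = 216.94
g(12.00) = 3038.00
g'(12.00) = 793.00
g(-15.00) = -7438.00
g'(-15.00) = 1441.00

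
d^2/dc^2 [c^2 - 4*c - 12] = 2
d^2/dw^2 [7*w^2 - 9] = 14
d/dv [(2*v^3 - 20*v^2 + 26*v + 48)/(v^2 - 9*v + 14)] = 2*(v^4 - 18*v^3 + 119*v^2 - 328*v + 398)/(v^4 - 18*v^3 + 109*v^2 - 252*v + 196)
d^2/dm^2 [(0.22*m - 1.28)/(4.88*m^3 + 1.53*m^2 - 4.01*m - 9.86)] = (31.435008*m^5 - 355.933536*m^4 - 143.271604*m^3 + 259.338624*m^2 - 302.504664*m - 97.181688)/(116.214272*m^9 + 109.308096*m^8 - 252.216456*m^7 - 880.489959*m^6 - 234.460587*m^5 + 1162.254045*m^4 + 1721.778091*m^3 - 29.411394*m^2 - 1169.551788*m - 958.585256)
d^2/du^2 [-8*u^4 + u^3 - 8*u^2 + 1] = -96*u^2 + 6*u - 16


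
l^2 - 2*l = l*(l - 2)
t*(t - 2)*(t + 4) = t^3 + 2*t^2 - 8*t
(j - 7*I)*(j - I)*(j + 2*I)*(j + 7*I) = j^4 + I*j^3 + 51*j^2 + 49*I*j + 98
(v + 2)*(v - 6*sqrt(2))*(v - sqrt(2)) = v^3 - 7*sqrt(2)*v^2 + 2*v^2 - 14*sqrt(2)*v + 12*v + 24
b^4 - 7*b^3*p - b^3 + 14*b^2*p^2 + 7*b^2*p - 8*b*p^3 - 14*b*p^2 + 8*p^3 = (b - 1)*(b - 4*p)*(b - 2*p)*(b - p)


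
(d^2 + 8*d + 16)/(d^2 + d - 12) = (d + 4)/(d - 3)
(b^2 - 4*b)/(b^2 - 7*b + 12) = b/(b - 3)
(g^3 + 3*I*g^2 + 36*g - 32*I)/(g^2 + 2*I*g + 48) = (g^2 - 5*I*g - 4)/(g - 6*I)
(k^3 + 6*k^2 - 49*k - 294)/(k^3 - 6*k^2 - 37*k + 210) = (k + 7)/(k - 5)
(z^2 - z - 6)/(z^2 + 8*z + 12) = (z - 3)/(z + 6)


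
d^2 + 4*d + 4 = (d + 2)^2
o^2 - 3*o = o*(o - 3)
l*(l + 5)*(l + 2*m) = l^3 + 2*l^2*m + 5*l^2 + 10*l*m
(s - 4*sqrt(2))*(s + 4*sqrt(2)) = s^2 - 32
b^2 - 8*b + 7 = (b - 7)*(b - 1)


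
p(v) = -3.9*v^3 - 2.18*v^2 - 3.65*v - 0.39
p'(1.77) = -48.02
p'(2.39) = -80.90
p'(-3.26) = -113.78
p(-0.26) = 0.48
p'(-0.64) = -5.65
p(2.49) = -83.20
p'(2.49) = -87.05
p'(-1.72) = -30.76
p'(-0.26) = -3.31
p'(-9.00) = -912.11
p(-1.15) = 6.86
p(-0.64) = 2.08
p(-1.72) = 19.28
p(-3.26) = 123.46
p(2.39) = -74.81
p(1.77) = -35.31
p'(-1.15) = -14.11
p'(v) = -11.7*v^2 - 4.36*v - 3.65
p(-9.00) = 2698.98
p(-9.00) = 2698.98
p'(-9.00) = -912.11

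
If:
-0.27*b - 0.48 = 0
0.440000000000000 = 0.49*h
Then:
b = -1.78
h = 0.90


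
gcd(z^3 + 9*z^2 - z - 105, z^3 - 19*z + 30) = z^2 + 2*z - 15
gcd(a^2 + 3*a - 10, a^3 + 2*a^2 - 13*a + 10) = a^2 + 3*a - 10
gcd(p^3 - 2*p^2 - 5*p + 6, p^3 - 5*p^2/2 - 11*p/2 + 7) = p^2 + p - 2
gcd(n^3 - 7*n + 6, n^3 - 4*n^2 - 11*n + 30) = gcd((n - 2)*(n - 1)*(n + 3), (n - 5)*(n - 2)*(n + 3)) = n^2 + n - 6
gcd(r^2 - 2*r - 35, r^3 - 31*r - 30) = r + 5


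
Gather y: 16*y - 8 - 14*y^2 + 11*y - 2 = -14*y^2 + 27*y - 10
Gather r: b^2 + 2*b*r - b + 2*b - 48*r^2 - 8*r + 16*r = b^2 + b - 48*r^2 + r*(2*b + 8)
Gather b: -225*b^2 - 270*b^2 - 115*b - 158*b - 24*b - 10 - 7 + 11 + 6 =-495*b^2 - 297*b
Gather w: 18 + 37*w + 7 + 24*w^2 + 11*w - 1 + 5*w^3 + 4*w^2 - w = 5*w^3 + 28*w^2 + 47*w + 24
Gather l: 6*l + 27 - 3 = 6*l + 24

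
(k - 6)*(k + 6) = k^2 - 36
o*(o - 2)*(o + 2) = o^3 - 4*o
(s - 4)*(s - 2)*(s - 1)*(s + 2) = s^4 - 5*s^3 + 20*s - 16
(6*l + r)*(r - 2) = 6*l*r - 12*l + r^2 - 2*r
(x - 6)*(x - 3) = x^2 - 9*x + 18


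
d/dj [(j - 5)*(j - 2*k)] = 2*j - 2*k - 5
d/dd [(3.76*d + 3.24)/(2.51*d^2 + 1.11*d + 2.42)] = (-9.4376*d^2 - 16.2648*d + 5.5028)/(6.3001*d^4 + 5.5722*d^3 + 13.3805*d^2 + 5.3724*d + 5.8564)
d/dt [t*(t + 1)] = 2*t + 1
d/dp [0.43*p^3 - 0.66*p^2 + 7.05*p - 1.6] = 1.29*p^2 - 1.32*p + 7.05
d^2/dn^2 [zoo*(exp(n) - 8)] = zoo*exp(n)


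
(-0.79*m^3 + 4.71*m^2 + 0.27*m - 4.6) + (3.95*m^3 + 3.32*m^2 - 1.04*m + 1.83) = 3.16*m^3 + 8.03*m^2 - 0.77*m - 2.77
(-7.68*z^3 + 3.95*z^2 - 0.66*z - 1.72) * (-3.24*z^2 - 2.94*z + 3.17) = 24.8832*z^5 + 9.7812*z^4 - 33.8202*z^3 + 20.0347*z^2 + 2.9646*z - 5.4524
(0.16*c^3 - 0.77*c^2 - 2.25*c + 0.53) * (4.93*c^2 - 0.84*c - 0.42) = 0.7888*c^5 - 3.9305*c^4 - 10.5129*c^3 + 4.8263*c^2 + 0.4998*c - 0.2226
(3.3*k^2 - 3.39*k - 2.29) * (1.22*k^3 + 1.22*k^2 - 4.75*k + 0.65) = 4.026*k^5 - 0.1098*k^4 - 22.6046*k^3 + 15.4537*k^2 + 8.674*k - 1.4885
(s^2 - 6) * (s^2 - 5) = s^4 - 11*s^2 + 30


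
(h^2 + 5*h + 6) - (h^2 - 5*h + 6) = 10*h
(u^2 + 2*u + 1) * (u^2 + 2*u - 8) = u^4 + 4*u^3 - 3*u^2 - 14*u - 8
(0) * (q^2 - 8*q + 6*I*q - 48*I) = 0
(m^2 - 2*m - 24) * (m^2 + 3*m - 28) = m^4 + m^3 - 58*m^2 - 16*m + 672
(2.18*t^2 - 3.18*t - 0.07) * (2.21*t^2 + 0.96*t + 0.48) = 4.8178*t^4 - 4.935*t^3 - 2.1611*t^2 - 1.5936*t - 0.0336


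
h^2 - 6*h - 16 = (h - 8)*(h + 2)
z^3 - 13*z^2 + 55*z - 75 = (z - 5)^2*(z - 3)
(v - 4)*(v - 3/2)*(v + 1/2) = v^3 - 5*v^2 + 13*v/4 + 3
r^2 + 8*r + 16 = (r + 4)^2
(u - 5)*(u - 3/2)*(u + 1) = u^3 - 11*u^2/2 + u + 15/2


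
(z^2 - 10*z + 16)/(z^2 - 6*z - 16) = (z - 2)/(z + 2)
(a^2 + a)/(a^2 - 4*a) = (a + 1)/(a - 4)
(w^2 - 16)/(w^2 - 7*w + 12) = (w + 4)/(w - 3)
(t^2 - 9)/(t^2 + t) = (t^2 - 9)/(t*(t + 1))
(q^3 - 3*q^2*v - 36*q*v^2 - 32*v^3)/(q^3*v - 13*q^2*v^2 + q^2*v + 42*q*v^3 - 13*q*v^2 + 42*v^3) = (q^3 - 3*q^2*v - 36*q*v^2 - 32*v^3)/(v*(q^3 - 13*q^2*v + q^2 + 42*q*v^2 - 13*q*v + 42*v^2))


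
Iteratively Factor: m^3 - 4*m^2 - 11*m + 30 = (m - 5)*(m^2 + m - 6) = (m - 5)*(m + 3)*(m - 2)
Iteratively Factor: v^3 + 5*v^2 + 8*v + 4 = (v + 2)*(v^2 + 3*v + 2) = (v + 2)^2*(v + 1)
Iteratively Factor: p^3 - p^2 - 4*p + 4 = (p + 2)*(p^2 - 3*p + 2) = (p - 2)*(p + 2)*(p - 1)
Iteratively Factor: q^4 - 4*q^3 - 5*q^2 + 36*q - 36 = (q - 2)*(q^3 - 2*q^2 - 9*q + 18) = (q - 2)*(q + 3)*(q^2 - 5*q + 6) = (q - 3)*(q - 2)*(q + 3)*(q - 2)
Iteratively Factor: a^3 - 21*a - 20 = (a - 5)*(a^2 + 5*a + 4) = (a - 5)*(a + 1)*(a + 4)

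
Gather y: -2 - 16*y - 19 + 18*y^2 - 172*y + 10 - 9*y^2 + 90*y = 9*y^2 - 98*y - 11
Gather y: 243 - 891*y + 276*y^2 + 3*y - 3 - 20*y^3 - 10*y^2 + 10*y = -20*y^3 + 266*y^2 - 878*y + 240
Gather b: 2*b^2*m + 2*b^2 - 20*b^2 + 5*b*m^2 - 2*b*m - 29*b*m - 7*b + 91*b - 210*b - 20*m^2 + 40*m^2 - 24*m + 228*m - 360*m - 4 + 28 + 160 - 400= b^2*(2*m - 18) + b*(5*m^2 - 31*m - 126) + 20*m^2 - 156*m - 216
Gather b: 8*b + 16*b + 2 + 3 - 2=24*b + 3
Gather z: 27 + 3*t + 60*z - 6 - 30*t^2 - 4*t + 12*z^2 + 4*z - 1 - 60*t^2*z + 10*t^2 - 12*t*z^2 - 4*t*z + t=-20*t^2 + z^2*(12 - 12*t) + z*(-60*t^2 - 4*t + 64) + 20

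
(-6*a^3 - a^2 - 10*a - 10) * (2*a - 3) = -12*a^4 + 16*a^3 - 17*a^2 + 10*a + 30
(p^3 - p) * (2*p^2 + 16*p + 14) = 2*p^5 + 16*p^4 + 12*p^3 - 16*p^2 - 14*p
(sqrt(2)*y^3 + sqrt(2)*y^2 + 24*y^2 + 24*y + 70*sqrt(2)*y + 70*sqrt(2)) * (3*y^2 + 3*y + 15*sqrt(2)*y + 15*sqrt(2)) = 3*sqrt(2)*y^5 + 6*sqrt(2)*y^4 + 102*y^4 + 204*y^3 + 573*sqrt(2)*y^3 + 1140*sqrt(2)*y^2 + 2202*y^2 + 570*sqrt(2)*y + 4200*y + 2100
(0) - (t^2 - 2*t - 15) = -t^2 + 2*t + 15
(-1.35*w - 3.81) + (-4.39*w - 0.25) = -5.74*w - 4.06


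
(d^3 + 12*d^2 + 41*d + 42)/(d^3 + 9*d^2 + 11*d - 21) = (d + 2)/(d - 1)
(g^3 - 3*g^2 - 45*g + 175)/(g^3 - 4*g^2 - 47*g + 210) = (g - 5)/(g - 6)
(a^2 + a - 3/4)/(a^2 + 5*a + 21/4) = (2*a - 1)/(2*a + 7)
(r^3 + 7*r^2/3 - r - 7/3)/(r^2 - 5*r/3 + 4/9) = 3*(3*r^3 + 7*r^2 - 3*r - 7)/(9*r^2 - 15*r + 4)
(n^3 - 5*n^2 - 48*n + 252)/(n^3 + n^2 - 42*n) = (n - 6)/n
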